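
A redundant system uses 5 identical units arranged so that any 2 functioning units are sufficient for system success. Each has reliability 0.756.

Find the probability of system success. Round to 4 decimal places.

R = Σ_{i=2}^{5} C(5,i) p^i (1−p)^{5−i} with p = 0.756
C(5,2)·0.756^2·0.244^3 = 0.083026
C(5,3)·0.756^3·0.244^2 = 0.257244
C(5,4)·0.756^4·0.244^1 = 0.398517
C(5,5)·0.756^5·0.244^0 = 0.246950
Sum = 0.9857

0.9857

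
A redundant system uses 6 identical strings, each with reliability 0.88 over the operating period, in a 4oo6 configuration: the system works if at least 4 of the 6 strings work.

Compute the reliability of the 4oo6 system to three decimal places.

0.974

R = Σ_{i=4}^{6} C(6,i) p^i (1−p)^{6−i} with p = 0.88
C(6,4)·0.88^4·0.12^2 = 0.12953
C(6,5)·0.88^5·0.12^1 = 0.37997
C(6,6)·0.88^6·0.12^0 = 0.46440
Sum = 0.974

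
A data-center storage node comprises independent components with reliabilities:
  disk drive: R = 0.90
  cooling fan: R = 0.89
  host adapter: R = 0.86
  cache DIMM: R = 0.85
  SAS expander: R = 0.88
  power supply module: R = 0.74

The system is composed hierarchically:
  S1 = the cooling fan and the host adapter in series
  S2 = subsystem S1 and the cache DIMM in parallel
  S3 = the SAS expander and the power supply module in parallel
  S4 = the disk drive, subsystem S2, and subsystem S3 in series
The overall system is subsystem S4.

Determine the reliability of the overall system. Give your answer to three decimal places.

0.841

Series (cooling fan and host adapter): 0.89000 × 0.86000 = 0.76540
Parallel ([0.76540] and cache DIMM): 1 − (1 − 0.76540)(1 − 0.85000) = 0.96481
Parallel (SAS expander and power supply module): 1 − (1 − 0.88000)(1 − 0.74000) = 0.96880
Series (disk drive, [0.96481], and [0.96880]): 0.90000 × 0.96481 × 0.96880 = 0.841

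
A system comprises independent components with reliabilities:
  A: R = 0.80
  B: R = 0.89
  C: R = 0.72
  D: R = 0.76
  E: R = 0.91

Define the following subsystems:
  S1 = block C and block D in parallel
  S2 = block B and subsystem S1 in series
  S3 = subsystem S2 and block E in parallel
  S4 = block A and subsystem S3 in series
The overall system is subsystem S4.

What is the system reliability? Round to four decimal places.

0.7878

Parallel (C and D): 1 − (1 − 0.720000)(1 − 0.760000) = 0.932800
Series (B and [0.932800]): 0.890000 × 0.932800 = 0.830192
Parallel ([0.830192] and E): 1 − (1 − 0.830192)(1 − 0.910000) = 0.984717
Series (A and [0.984717]): 0.800000 × 0.984717 = 0.7878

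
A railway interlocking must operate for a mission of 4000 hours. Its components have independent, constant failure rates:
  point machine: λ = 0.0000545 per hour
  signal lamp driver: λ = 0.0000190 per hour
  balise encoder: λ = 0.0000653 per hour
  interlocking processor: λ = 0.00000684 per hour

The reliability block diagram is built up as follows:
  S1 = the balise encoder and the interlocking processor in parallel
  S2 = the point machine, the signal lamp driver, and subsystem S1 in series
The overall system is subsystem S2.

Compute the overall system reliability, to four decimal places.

0.7407

R(point machine) = exp(−0.0000545 × 4000) = 0.804125
R(signal lamp driver) = exp(−0.0000190 × 4000) = 0.926816
R(balise encoder) = exp(−0.0000653 × 4000) = 0.770127
R(interlocking processor) = exp(−0.00000684 × 4000) = 0.973011
Parallel (balise encoder and interlocking processor): 1 − (1 − 0.770127)(1 − 0.973011) = 0.993796
Series (point machine, signal lamp driver, and [0.993796]): 0.804125 × 0.926816 × 0.993796 = 0.7407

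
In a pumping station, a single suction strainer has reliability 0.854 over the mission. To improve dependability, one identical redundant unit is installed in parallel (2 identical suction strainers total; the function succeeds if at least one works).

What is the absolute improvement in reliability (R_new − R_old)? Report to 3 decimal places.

0.125

R_before = 0.854
R_after = 1 − (1 − 0.854)^2 = 0.979
ΔR = 0.979 − 0.854 = 0.125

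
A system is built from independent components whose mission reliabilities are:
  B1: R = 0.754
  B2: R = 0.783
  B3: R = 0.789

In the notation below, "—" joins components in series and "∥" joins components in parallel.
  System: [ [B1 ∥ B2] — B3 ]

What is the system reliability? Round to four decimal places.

Parallel (B1 and B2): 1 − (1 − 0.754000)(1 − 0.783000) = 0.946618
Series ([0.946618] and B3): 0.946618 × 0.789000 = 0.7469

0.7469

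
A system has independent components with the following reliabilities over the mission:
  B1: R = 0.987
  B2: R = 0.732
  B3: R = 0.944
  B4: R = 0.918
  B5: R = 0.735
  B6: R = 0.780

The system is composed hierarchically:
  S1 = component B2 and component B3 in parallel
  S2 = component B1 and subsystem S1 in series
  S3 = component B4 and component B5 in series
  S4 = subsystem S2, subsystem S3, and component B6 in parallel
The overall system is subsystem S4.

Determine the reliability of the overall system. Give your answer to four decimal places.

0.9980

Parallel (B2 and B3): 1 − (1 − 0.732000)(1 − 0.944000) = 0.984992
Series (B1 and [0.984992]): 0.987000 × 0.984992 = 0.972187
Series (B4 and B5): 0.918000 × 0.735000 = 0.674730
Parallel ([0.972187], [0.674730], and B6): 1 − (1 − 0.972187)(1 − 0.674730)(1 − 0.780000) = 0.9980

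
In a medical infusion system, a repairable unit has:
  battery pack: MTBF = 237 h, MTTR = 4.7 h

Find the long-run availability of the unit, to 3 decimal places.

0.981

A(battery pack) = MTBF/(MTBF+MTTR) = 237/(237+4.7) = 0.981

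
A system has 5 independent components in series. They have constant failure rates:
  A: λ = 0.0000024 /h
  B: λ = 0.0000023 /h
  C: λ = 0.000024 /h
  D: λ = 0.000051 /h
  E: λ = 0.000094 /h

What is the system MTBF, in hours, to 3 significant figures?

Series of exponential components: λ_sys = Σ λ_i
λ_sys = 0.0000024 + 0.0000023 + 0.000024 + 0.000051 + 0.000094 = 1.7370e-04 /h
MTBF = 1 / λ_sys = 5760 h

5760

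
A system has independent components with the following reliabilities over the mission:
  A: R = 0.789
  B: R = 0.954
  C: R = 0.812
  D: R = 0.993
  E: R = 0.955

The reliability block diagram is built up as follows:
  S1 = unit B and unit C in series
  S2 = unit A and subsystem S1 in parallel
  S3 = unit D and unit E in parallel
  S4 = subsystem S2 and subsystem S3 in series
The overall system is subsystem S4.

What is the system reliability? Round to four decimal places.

Series (B and C): 0.954000 × 0.812000 = 0.774648
Parallel (A and [0.774648]): 1 − (1 − 0.789000)(1 − 0.774648) = 0.952451
Parallel (D and E): 1 − (1 − 0.993000)(1 − 0.955000) = 0.999685
Series ([0.952451] and [0.999685]): 0.952451 × 0.999685 = 0.9522

0.9522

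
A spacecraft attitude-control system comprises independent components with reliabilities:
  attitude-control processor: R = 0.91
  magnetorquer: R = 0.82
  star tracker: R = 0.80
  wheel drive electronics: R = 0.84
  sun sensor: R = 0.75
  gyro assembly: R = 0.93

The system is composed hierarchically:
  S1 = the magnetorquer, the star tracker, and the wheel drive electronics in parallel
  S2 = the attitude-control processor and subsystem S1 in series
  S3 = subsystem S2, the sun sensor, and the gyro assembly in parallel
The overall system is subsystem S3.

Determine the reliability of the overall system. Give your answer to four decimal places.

0.9983

Parallel (magnetorquer, star tracker, and wheel drive electronics): 1 − (1 − 0.820000)(1 − 0.800000)(1 − 0.840000) = 0.994240
Series (attitude-control processor and [0.994240]): 0.910000 × 0.994240 = 0.904758
Parallel ([0.904758], sun sensor, and gyro assembly): 1 − (1 − 0.904758)(1 − 0.750000)(1 − 0.930000) = 0.9983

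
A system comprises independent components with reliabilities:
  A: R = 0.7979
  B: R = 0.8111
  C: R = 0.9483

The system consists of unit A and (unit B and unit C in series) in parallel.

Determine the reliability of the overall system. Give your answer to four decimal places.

0.9533

Series (B and C): 0.811100 × 0.948300 = 0.769166
Parallel (A and [0.769166]): 1 − (1 − 0.797900)(1 − 0.769166) = 0.9533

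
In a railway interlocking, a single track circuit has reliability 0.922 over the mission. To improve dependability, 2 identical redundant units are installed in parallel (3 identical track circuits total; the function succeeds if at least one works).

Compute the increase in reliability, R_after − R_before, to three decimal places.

0.078

R_before = 0.922
R_after = 1 − (1 − 0.922)^3 = 1.000
ΔR = 1.000 − 0.922 = 0.078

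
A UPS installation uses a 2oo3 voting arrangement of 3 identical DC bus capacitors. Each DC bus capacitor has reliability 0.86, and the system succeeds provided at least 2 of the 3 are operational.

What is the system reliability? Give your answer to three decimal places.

0.947

R = Σ_{i=2}^{3} C(3,i) p^i (1−p)^{3−i} with p = 0.86
C(3,2)·0.86^2·0.14^1 = 0.31063
C(3,3)·0.86^3·0.14^0 = 0.63606
Sum = 0.947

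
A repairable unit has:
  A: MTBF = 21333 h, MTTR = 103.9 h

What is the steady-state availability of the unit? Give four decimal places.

A(A) = MTBF/(MTBF+MTTR) = 21333/(21333+103.9) = 0.9952

0.9952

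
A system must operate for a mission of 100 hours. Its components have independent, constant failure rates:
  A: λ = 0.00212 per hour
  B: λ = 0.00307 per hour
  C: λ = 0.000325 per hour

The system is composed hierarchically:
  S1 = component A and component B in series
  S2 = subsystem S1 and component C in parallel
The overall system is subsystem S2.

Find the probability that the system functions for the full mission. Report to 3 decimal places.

R(A) = exp(−0.00212 × 100) = 0.80896
R(B) = exp(−0.00307 × 100) = 0.73565
R(C) = exp(−0.000325 × 100) = 0.96802
Series (A and B): 0.80896 × 0.73565 = 0.59511
Parallel ([0.59511] and C): 1 − (1 − 0.59511)(1 − 0.96802) = 0.987

0.987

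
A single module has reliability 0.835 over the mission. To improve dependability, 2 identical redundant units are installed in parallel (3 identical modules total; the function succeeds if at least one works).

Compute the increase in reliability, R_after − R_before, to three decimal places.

0.161

R_before = 0.835
R_after = 1 − (1 − 0.835)^3 = 0.996
ΔR = 0.996 − 0.835 = 0.161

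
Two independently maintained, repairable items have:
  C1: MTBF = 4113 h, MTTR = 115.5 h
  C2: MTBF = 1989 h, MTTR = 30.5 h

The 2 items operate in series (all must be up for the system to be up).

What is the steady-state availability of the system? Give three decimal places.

A(C1) = MTBF/(MTBF+MTTR) = 4113/(4113+115.5) = 0.972685
A(C2) = MTBF/(MTBF+MTTR) = 1989/(1989+30.5) = 0.984897
Series availability: 0.972685 × 0.984897 = 0.958

0.958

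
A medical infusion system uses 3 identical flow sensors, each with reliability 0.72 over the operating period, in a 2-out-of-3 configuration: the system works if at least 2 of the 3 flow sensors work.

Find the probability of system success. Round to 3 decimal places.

0.809

R = Σ_{i=2}^{3} C(3,i) p^i (1−p)^{3−i} with p = 0.72
C(3,2)·0.72^2·0.28^1 = 0.43546
C(3,3)·0.72^3·0.28^0 = 0.37325
Sum = 0.809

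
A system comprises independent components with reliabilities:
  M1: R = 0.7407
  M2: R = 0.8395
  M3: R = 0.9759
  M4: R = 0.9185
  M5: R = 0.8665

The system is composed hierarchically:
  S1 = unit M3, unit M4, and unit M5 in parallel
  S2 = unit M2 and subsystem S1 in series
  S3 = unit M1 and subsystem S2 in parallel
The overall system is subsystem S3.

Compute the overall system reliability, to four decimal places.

Parallel (M3, M4, and M5): 1 − (1 − 0.975900)(1 − 0.918500)(1 − 0.866500) = 0.999738
Series (M2 and [0.999738]): 0.839500 × 0.999738 = 0.839280
Parallel (M1 and [0.839280]): 1 − (1 − 0.740700)(1 − 0.839280) = 0.9583

0.9583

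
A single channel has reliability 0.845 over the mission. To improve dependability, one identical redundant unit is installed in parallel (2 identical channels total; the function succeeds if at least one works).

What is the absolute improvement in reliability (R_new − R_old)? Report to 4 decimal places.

R_before = 0.845
R_after = 1 − (1 − 0.845)^2 = 0.9760
ΔR = 0.9760 − 0.845 = 0.1310

0.1310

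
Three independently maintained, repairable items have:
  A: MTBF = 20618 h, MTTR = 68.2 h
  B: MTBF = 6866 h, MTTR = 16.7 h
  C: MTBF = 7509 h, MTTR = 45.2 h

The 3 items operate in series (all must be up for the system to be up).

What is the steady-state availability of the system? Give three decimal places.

0.988

A(A) = MTBF/(MTBF+MTTR) = 20618/(20618+68.2) = 0.996703
A(B) = MTBF/(MTBF+MTTR) = 6866/(6866+16.7) = 0.997574
A(C) = MTBF/(MTBF+MTTR) = 7509/(7509+45.2) = 0.994017
Series availability: 0.996703 × 0.997574 × 0.994017 = 0.988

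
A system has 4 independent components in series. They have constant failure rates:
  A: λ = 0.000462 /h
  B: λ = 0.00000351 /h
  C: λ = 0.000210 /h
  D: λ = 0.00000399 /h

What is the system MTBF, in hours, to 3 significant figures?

Series of exponential components: λ_sys = Σ λ_i
λ_sys = 0.000462 + 0.00000351 + 0.000210 + 0.00000399 = 6.7950e-04 /h
MTBF = 1 / λ_sys = 1470 h

1470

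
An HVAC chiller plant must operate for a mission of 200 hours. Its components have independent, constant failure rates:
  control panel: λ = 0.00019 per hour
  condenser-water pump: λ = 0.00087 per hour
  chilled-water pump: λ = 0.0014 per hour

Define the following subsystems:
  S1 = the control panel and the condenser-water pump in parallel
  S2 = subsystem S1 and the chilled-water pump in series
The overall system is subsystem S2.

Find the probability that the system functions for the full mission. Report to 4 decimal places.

0.7513

R(control panel) = exp(−0.00019 × 200) = 0.962713
R(condenser-water pump) = exp(−0.00087 × 200) = 0.840297
R(chilled-water pump) = exp(−0.0014 × 200) = 0.755784
Parallel (control panel and condenser-water pump): 1 − (1 − 0.962713)(1 − 0.840297) = 0.994045
Series ([0.994045] and chilled-water pump): 0.994045 × 0.755784 = 0.7513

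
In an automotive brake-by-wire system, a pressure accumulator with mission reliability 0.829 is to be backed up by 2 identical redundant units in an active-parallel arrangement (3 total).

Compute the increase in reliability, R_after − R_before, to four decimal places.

0.1660

R_before = 0.829
R_after = 1 − (1 − 0.829)^3 = 0.9950
ΔR = 0.9950 − 0.829 = 0.1660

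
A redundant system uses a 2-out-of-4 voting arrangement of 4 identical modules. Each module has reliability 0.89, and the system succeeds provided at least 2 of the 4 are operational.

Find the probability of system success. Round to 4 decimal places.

R = Σ_{i=2}^{4} C(4,i) p^i (1−p)^{4−i} with p = 0.89
C(4,2)·0.89^2·0.11^2 = 0.057506
C(4,3)·0.89^3·0.11^1 = 0.310186
C(4,4)·0.89^4·0.11^0 = 0.627422
Sum = 0.9951

0.9951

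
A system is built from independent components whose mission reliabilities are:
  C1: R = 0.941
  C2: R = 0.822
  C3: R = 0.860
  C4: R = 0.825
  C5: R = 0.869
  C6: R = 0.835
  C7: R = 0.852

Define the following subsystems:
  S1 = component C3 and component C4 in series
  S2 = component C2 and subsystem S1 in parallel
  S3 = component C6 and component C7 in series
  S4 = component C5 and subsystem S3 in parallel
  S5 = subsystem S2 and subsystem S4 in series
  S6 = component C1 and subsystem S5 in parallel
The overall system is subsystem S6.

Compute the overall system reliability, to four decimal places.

0.9948

Series (C3 and C4): 0.860000 × 0.825000 = 0.709500
Parallel (C2 and [0.709500]): 1 − (1 − 0.822000)(1 − 0.709500) = 0.948291
Series (C6 and C7): 0.835000 × 0.852000 = 0.711420
Parallel (C5 and [0.711420]): 1 − (1 − 0.869000)(1 − 0.711420) = 0.962196
Series ([0.948291] and [0.962196]): 0.948291 × 0.962196 = 0.912442
Parallel (C1 and [0.912442]): 1 − (1 − 0.941000)(1 − 0.912442) = 0.9948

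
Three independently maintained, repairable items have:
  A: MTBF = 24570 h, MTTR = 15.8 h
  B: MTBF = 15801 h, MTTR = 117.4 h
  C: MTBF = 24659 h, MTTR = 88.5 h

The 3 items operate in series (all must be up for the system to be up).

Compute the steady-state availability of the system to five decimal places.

A(A) = MTBF/(MTBF+MTTR) = 24570/(24570+15.8) = 0.999357
A(B) = MTBF/(MTBF+MTTR) = 15801/(15801+117.4) = 0.992625
A(C) = MTBF/(MTBF+MTTR) = 24659/(24659+88.5) = 0.996424
Series availability: 0.999357 × 0.992625 × 0.996424 = 0.98844

0.98844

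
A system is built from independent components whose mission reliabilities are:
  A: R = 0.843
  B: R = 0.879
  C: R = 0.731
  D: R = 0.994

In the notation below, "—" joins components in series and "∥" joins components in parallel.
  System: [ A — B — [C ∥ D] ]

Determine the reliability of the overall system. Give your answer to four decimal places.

Parallel (C and D): 1 − (1 − 0.731000)(1 − 0.994000) = 0.998386
Series (A, B, and [0.998386]): 0.843000 × 0.879000 × 0.998386 = 0.7398

0.7398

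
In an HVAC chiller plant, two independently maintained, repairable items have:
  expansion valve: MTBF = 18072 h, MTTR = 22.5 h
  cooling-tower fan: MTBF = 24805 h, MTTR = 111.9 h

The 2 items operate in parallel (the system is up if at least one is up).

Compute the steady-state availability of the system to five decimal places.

A(expansion valve) = MTBF/(MTBF+MTTR) = 18072/(18072+22.5) = 0.998757
A(cooling-tower fan) = MTBF/(MTBF+MTTR) = 24805/(24805+111.9) = 0.995509
Parallel availability: 1 − (1 − 0.998757)(1 − 0.995509) = 0.99999

0.99999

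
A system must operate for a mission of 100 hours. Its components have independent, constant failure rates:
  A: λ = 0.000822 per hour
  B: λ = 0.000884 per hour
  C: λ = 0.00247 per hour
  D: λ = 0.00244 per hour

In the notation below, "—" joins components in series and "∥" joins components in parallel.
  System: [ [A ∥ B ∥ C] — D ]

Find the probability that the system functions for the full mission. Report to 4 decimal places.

R(A) = exp(−0.000822 × 100) = 0.921088
R(B) = exp(−0.000884 × 100) = 0.915395
R(C) = exp(−0.00247 × 100) = 0.781141
R(D) = exp(−0.00244 × 100) = 0.783488
Parallel (A, B, and C): 1 − (1 − 0.921088)(1 − 0.915395)(1 − 0.781141) = 0.998539
Series ([0.998539] and D): 0.998539 × 0.783488 = 0.7823

0.7823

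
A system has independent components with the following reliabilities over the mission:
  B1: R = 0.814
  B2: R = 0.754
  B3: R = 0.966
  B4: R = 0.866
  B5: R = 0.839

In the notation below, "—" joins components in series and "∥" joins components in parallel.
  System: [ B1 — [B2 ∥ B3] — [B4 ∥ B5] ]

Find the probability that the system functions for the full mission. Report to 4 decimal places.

0.7898

Parallel (B2 and B3): 1 − (1 − 0.754000)(1 − 0.966000) = 0.991636
Parallel (B4 and B5): 1 − (1 − 0.866000)(1 − 0.839000) = 0.978426
Series (B1, [0.991636], and [0.978426]): 0.814000 × 0.991636 × 0.978426 = 0.7898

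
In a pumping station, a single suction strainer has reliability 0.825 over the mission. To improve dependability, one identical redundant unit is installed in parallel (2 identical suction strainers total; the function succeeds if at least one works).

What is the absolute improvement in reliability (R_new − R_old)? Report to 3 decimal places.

R_before = 0.825
R_after = 1 − (1 − 0.825)^2 = 0.969
ΔR = 0.969 − 0.825 = 0.144

0.144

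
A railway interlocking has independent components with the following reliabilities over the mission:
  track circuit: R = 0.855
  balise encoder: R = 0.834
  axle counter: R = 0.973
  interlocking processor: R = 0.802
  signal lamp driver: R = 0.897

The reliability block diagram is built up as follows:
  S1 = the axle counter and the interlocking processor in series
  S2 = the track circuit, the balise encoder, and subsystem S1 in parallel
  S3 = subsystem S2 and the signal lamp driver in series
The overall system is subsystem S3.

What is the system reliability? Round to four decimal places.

Series (axle counter and interlocking processor): 0.973000 × 0.802000 = 0.780346
Parallel (track circuit, balise encoder, and [0.780346]): 1 − (1 − 0.855000)(1 − 0.834000)(1 − 0.780346) = 0.994713
Series ([0.994713] and signal lamp driver): 0.994713 × 0.897000 = 0.8923

0.8923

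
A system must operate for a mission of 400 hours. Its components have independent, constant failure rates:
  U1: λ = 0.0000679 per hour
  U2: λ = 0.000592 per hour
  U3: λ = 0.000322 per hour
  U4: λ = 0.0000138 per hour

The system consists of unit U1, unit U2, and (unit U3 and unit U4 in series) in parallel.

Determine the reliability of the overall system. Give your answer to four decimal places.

0.9993

R(U1) = exp(−0.0000679 × 400) = 0.973206
R(U2) = exp(−0.000592 × 400) = 0.789149
R(U3) = exp(−0.000322 × 400) = 0.879150
R(U4) = exp(−0.0000138 × 400) = 0.994495
Series (U3 and U4): 0.879150 × 0.994495 = 0.874310
Parallel (U1, U2, and [0.874310]): 1 − (1 − 0.973206)(1 − 0.789149)(1 − 0.874310) = 0.9993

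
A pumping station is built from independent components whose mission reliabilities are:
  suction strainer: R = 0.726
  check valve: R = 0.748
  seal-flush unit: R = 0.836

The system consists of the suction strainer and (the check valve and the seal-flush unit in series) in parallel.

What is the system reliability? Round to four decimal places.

Series (check valve and seal-flush unit): 0.748000 × 0.836000 = 0.625328
Parallel (suction strainer and [0.625328]): 1 − (1 − 0.726000)(1 − 0.625328) = 0.8973

0.8973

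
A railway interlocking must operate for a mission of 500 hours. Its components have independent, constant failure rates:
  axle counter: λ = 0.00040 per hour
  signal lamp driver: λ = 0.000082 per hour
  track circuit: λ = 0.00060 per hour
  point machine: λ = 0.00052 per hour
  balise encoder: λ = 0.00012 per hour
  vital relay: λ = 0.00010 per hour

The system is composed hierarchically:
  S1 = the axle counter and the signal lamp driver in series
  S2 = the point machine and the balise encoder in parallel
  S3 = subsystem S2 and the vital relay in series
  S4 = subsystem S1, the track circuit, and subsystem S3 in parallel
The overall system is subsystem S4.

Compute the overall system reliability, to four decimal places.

0.9966

R(axle counter) = exp(−0.00040 × 500) = 0.818731
R(signal lamp driver) = exp(−0.000082 × 500) = 0.959829
R(track circuit) = exp(−0.00060 × 500) = 0.740818
R(point machine) = exp(−0.00052 × 500) = 0.771052
R(balise encoder) = exp(−0.00012 × 500) = 0.941765
R(vital relay) = exp(−0.00010 × 500) = 0.951229
Series (axle counter and signal lamp driver): 0.818731 × 0.959829 = 0.785842
Parallel (point machine and balise encoder): 1 − (1 − 0.771052)(1 − 0.941765) = 0.986667
Series ([0.986667] and vital relay): 0.986667 × 0.951229 = 0.938546
Parallel ([0.785842], track circuit, and [0.938546]): 1 − (1 − 0.785842)(1 − 0.740818)(1 − 0.938546) = 0.9966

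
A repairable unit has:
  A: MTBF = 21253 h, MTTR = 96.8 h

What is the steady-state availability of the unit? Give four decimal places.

A(A) = MTBF/(MTBF+MTTR) = 21253/(21253+96.8) = 0.9955

0.9955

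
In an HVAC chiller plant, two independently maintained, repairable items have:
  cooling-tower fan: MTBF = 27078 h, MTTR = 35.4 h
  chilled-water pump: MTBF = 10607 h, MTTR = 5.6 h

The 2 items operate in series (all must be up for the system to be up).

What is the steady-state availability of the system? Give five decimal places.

0.99817

A(cooling-tower fan) = MTBF/(MTBF+MTTR) = 27078/(27078+35.4) = 0.998694
A(chilled-water pump) = MTBF/(MTBF+MTTR) = 10607/(10607+5.6) = 0.999472
Series availability: 0.998694 × 0.999472 = 0.99817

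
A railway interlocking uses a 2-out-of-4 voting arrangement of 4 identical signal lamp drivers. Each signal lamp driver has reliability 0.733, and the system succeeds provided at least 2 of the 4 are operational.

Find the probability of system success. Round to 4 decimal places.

0.9391

R = Σ_{i=2}^{4} C(4,i) p^i (1−p)^{4−i} with p = 0.733
C(4,2)·0.733^2·0.267^2 = 0.229817
C(4,3)·0.733^3·0.267^1 = 0.420613
C(4,4)·0.733^4·0.267^0 = 0.288679
Sum = 0.9391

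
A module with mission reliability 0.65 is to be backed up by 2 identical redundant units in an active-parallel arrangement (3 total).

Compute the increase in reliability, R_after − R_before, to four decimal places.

R_before = 0.65
R_after = 1 − (1 − 0.65)^3 = 0.9571
ΔR = 0.9571 − 0.65 = 0.3071

0.3071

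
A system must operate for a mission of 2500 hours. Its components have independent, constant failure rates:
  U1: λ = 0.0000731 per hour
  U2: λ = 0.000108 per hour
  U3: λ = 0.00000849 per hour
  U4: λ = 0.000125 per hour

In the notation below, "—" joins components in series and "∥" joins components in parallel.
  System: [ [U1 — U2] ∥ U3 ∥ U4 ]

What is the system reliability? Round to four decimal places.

0.9979

R(U1) = exp(−0.0000731 × 2500) = 0.832976
R(U2) = exp(−0.000108 × 2500) = 0.763379
R(U3) = exp(−0.00000849 × 2500) = 0.978999
R(U4) = exp(−0.000125 × 2500) = 0.731616
Series (U1 and U2): 0.832976 × 0.763379 = 0.635876
Parallel ([0.635876], U3, and U4): 1 − (1 − 0.635876)(1 − 0.978999)(1 − 0.731616) = 0.9979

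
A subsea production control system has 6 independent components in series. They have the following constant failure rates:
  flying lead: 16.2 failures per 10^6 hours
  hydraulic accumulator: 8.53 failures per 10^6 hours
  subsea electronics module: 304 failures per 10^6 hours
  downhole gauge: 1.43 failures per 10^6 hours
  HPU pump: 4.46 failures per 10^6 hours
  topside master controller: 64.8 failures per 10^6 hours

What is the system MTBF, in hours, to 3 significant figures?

Series of exponential components: λ_sys = Σ λ_i
λ_sys = 0.0000162 + 0.00000853 + 0.000304 + 0.00000143 + 0.00000446 + 0.0000648 = 3.9942e-04 /h
MTBF = 1 / λ_sys = 2500 h

2500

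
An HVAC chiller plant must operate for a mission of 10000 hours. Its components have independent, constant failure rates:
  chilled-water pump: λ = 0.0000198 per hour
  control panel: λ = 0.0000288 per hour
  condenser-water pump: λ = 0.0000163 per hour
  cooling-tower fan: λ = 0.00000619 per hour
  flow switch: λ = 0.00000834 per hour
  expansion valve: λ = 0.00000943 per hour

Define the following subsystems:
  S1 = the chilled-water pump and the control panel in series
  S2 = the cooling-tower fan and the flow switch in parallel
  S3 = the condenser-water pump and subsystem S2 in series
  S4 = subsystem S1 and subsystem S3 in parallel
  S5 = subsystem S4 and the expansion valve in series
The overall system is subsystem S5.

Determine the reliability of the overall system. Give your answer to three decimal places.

R(chilled-water pump) = exp(−0.0000198 × 10000) = 0.82037
R(control panel) = exp(−0.0000288 × 10000) = 0.74976
R(condenser-water pump) = exp(−0.0000163 × 10000) = 0.84959
R(cooling-tower fan) = exp(−0.00000619 × 10000) = 0.93998
R(flow switch) = exp(−0.00000834 × 10000) = 0.91998
R(expansion valve) = exp(−0.00000943 × 10000) = 0.91001
Series (chilled-water pump and control panel): 0.82037 × 0.74976 = 0.61508
Parallel (cooling-tower fan and flow switch): 1 − (1 − 0.93998)(1 − 0.91998) = 0.99520
Series (condenser-water pump and [0.99520]): 0.84959 × 0.99520 = 0.84551
Parallel ([0.61508] and [0.84551]): 1 − (1 − 0.61508)(1 − 0.84551) = 0.94053
Series ([0.94053] and expansion valve): 0.94053 × 0.91001 = 0.856

0.856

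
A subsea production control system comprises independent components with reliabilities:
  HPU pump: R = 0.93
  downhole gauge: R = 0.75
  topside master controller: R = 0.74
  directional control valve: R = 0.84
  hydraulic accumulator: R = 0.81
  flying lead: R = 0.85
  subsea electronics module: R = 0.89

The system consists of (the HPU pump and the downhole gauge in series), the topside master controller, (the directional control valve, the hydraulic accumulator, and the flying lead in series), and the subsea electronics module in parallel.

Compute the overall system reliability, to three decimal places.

Series (HPU pump and downhole gauge): 0.93000 × 0.75000 = 0.69750
Series (directional control valve, hydraulic accumulator, and flying lead): 0.84000 × 0.81000 × 0.85000 = 0.57834
Parallel ([0.69750], topside master controller, [0.57834], and subsea electronics module): 1 − (1 − 0.69750)(1 − 0.74000)(1 − 0.57834)(1 − 0.89000) = 0.996

0.996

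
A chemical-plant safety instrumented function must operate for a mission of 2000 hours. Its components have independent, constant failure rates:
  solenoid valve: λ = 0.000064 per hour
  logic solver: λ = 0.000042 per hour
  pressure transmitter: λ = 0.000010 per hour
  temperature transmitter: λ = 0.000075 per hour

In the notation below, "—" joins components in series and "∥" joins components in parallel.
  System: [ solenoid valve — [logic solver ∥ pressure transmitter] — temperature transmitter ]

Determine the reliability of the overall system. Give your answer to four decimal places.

0.7561

R(solenoid valve) = exp(−0.000064 × 2000) = 0.879853
R(logic solver) = exp(−0.000042 × 2000) = 0.919431
R(pressure transmitter) = exp(−0.000010 × 2000) = 0.980199
R(temperature transmitter) = exp(−0.000075 × 2000) = 0.860708
Parallel (logic solver and pressure transmitter): 1 − (1 − 0.919431)(1 − 0.980199) = 0.998405
Series (solenoid valve, [0.998405], and temperature transmitter): 0.879853 × 0.998405 × 0.860708 = 0.7561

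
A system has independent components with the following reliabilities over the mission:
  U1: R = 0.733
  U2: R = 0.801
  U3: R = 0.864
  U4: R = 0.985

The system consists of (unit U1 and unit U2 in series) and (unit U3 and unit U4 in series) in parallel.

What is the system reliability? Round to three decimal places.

0.938

Series (U1 and U2): 0.73300 × 0.80100 = 0.58713
Series (U3 and U4): 0.86400 × 0.98500 = 0.85104
Parallel ([0.58713] and [0.85104]): 1 − (1 − 0.58713)(1 − 0.85104) = 0.938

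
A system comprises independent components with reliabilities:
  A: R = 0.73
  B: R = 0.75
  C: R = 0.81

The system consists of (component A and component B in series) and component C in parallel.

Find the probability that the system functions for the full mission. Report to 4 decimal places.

0.9140

Series (A and B): 0.730000 × 0.750000 = 0.547500
Parallel ([0.547500] and C): 1 − (1 − 0.547500)(1 − 0.810000) = 0.9140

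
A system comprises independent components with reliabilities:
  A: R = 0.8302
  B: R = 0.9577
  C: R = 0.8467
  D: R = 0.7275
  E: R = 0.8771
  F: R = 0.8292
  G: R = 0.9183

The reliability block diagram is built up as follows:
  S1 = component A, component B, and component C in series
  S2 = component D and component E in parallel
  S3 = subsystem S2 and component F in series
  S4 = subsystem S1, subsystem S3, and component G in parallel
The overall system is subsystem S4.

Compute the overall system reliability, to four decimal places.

Series (A, B, and C): 0.830200 × 0.957700 × 0.846700 = 0.673196
Parallel (D and E): 1 − (1 − 0.727500)(1 − 0.877100) = 0.966510
Series ([0.966510] and F): 0.966510 × 0.829200 = 0.801430
Parallel ([0.673196], [0.801430], and G): 1 − (1 − 0.673196)(1 − 0.801430)(1 − 0.918300) = 0.9947

0.9947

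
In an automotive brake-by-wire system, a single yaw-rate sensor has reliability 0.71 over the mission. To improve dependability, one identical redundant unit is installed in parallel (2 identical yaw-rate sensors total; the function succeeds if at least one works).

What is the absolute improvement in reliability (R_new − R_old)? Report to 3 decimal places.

0.206

R_before = 0.71
R_after = 1 − (1 − 0.71)^2 = 0.916
ΔR = 0.916 − 0.71 = 0.206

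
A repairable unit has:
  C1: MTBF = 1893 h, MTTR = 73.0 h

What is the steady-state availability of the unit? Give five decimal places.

A(C1) = MTBF/(MTBF+MTTR) = 1893/(1893+73.0) = 0.96287

0.96287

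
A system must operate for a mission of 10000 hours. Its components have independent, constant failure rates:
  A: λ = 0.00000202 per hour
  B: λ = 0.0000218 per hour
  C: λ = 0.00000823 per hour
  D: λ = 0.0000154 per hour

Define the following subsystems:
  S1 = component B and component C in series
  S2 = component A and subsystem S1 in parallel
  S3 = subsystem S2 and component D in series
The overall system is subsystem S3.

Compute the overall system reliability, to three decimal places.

0.853

R(A) = exp(−0.00000202 × 10000) = 0.98000
R(B) = exp(−0.0000218 × 10000) = 0.80413
R(C) = exp(−0.00000823 × 10000) = 0.92100
R(D) = exp(−0.0000154 × 10000) = 0.85727
Series (B and C): 0.80413 × 0.92100 = 0.74060
Parallel (A and [0.74060]): 1 − (1 − 0.98000)(1 − 0.74060) = 0.99481
Series ([0.99481] and D): 0.99481 × 0.85727 = 0.853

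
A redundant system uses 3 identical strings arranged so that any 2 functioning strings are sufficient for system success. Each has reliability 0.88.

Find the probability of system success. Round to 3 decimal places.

0.960

R = Σ_{i=2}^{3} C(3,i) p^i (1−p)^{3−i} with p = 0.88
C(3,2)·0.88^2·0.12^1 = 0.27878
C(3,3)·0.88^3·0.12^0 = 0.68147
Sum = 0.960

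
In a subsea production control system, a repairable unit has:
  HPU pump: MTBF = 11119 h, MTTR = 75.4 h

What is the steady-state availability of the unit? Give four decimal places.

0.9933

A(HPU pump) = MTBF/(MTBF+MTTR) = 11119/(11119+75.4) = 0.9933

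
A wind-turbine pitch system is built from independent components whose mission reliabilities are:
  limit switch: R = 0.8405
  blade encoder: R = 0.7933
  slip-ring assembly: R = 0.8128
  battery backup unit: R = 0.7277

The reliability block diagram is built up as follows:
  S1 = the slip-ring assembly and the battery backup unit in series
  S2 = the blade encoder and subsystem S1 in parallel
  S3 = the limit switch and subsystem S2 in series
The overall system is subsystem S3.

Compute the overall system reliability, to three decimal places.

Series (slip-ring assembly and battery backup unit): 0.81280 × 0.72770 = 0.59147
Parallel (blade encoder and [0.59147]): 1 − (1 − 0.79330)(1 − 0.59147) = 0.91556
Series (limit switch and [0.91556]): 0.84050 × 0.91556 = 0.770

0.770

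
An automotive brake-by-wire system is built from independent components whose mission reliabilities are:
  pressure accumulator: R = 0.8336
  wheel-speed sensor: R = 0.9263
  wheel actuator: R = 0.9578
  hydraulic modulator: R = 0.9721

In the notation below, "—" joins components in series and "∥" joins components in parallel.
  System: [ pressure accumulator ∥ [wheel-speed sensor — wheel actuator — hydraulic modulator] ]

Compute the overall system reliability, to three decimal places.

0.977

Series (wheel-speed sensor, wheel actuator, and hydraulic modulator): 0.92630 × 0.95780 × 0.97210 = 0.86246
Parallel (pressure accumulator and [0.86246]): 1 − (1 − 0.83360)(1 − 0.86246) = 0.977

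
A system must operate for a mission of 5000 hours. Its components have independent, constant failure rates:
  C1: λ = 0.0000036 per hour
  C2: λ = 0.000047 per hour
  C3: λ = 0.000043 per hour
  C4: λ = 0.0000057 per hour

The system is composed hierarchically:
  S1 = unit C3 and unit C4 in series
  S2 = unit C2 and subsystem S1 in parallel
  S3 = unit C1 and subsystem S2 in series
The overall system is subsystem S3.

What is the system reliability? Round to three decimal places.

0.938

R(C1) = exp(−0.0000036 × 5000) = 0.98216
R(C2) = exp(−0.000047 × 5000) = 0.79057
R(C3) = exp(−0.000043 × 5000) = 0.80654
R(C4) = exp(−0.0000057 × 5000) = 0.97190
Series (C3 and C4): 0.80654 × 0.97190 = 0.78388
Parallel (C2 and [0.78388]): 1 − (1 − 0.79057)(1 − 0.78388) = 0.95474
Series (C1 and [0.95474]): 0.98216 × 0.95474 = 0.938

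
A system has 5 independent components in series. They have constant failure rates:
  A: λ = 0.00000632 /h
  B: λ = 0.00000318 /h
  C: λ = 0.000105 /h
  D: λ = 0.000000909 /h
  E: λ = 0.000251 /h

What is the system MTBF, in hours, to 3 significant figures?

Series of exponential components: λ_sys = Σ λ_i
λ_sys = 0.00000632 + 0.00000318 + 0.000105 + 0.000000909 + 0.000251 = 3.6641e-04 /h
MTBF = 1 / λ_sys = 2730 h

2730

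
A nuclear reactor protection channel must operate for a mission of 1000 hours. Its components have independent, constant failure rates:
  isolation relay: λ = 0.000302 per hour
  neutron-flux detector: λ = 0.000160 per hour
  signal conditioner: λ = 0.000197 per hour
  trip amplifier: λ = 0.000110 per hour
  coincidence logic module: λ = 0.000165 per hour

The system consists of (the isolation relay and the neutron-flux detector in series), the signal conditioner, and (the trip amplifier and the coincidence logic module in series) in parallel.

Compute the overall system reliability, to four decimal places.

0.9841

R(isolation relay) = exp(−0.000302 × 1000) = 0.739338
R(neutron-flux detector) = exp(−0.000160 × 1000) = 0.852144
R(signal conditioner) = exp(−0.000197 × 1000) = 0.821191
R(trip amplifier) = exp(−0.000110 × 1000) = 0.895834
R(coincidence logic module) = exp(−0.000165 × 1000) = 0.847894
Series (isolation relay and neutron-flux detector): 0.739338 × 0.852144 = 0.630022
Series (trip amplifier and coincidence logic module): 0.895834 × 0.847894 = 0.759572
Parallel ([0.630022], signal conditioner, and [0.759572]): 1 − (1 − 0.630022)(1 − 0.821191)(1 − 0.759572) = 0.9841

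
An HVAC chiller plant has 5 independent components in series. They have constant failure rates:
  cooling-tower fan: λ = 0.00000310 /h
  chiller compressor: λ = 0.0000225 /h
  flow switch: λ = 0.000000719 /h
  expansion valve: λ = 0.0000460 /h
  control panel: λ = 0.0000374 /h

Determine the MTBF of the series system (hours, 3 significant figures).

Series of exponential components: λ_sys = Σ λ_i
λ_sys = 0.00000310 + 0.0000225 + 0.000000719 + 0.0000460 + 0.0000374 = 1.0972e-04 /h
MTBF = 1 / λ_sys = 9110 h

9110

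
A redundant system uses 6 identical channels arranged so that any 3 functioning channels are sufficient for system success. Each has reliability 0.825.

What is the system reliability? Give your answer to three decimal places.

R = Σ_{i=3}^{6} C(6,i) p^i (1−p)^{6−i} with p = 0.825
C(6,3)·0.825^3·0.175^3 = 0.06019
C(6,4)·0.825^4·0.175^2 = 0.21281
C(6,5)·0.825^5·0.175^1 = 0.40129
C(6,6)·0.825^6·0.175^0 = 0.31530
Sum = 0.990

0.990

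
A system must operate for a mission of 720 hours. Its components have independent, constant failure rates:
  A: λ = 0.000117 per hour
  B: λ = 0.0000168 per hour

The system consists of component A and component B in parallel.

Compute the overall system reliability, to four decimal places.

0.9990

R(A) = exp(−0.000117 × 720) = 0.919211
R(B) = exp(−0.0000168 × 720) = 0.987977
Parallel (A and B): 1 − (1 − 0.919211)(1 − 0.987977) = 0.9990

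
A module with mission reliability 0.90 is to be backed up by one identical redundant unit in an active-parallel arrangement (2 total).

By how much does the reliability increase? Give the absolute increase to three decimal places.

R_before = 0.90
R_after = 1 − (1 − 0.90)^2 = 0.990
ΔR = 0.990 − 0.90 = 0.090

0.090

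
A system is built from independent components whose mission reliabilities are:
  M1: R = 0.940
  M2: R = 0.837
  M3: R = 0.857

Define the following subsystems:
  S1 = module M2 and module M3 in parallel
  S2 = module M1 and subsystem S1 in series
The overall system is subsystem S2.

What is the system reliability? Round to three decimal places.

Parallel (M2 and M3): 1 − (1 − 0.83700)(1 − 0.85700) = 0.97669
Series (M1 and [0.97669]): 0.94000 × 0.97669 = 0.918

0.918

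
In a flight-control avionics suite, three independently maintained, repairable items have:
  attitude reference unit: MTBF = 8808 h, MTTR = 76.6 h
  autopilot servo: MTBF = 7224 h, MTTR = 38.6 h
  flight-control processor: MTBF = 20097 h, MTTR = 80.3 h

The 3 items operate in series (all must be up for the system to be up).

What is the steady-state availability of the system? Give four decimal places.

A(attitude reference unit) = MTBF/(MTBF+MTTR) = 8808/(8808+76.6) = 0.991378
A(autopilot servo) = MTBF/(MTBF+MTTR) = 7224/(7224+38.6) = 0.994685
A(flight-control processor) = MTBF/(MTBF+MTTR) = 20097/(20097+80.3) = 0.996020
Series availability: 0.991378 × 0.994685 × 0.996020 = 0.9822

0.9822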